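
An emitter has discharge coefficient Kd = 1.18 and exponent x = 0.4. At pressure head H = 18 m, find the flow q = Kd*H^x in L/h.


q = Kd * H^x = 1.18 * 18^0.4 = 1.18 * 3.177672

3.7497 L/h


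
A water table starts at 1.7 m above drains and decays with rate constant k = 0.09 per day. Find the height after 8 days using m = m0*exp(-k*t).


m = m0 * exp(-k*t)
m = 1.7 * exp(-0.09 * 8)
m = 1.7 * exp(-0.7200)

0.8275 m


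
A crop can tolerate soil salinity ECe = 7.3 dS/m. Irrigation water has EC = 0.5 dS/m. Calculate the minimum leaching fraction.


LR = ECiw / (5*ECe - ECiw)
LR = 0.5 / (5*7.3 - 0.5)
LR = 0.5 / 36.0000

0.0139


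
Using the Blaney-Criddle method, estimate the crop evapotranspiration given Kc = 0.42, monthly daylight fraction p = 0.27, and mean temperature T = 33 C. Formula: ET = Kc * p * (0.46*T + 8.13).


ET = Kc * p * (0.46*T + 8.13)
ET = 0.42 * 0.27 * (0.46*33 + 8.13)
ET = 0.42 * 0.27 * 23.3100

2.6434 mm/day


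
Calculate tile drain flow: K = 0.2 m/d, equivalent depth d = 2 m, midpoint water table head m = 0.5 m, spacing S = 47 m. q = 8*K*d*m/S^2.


q = 8*K*d*m/S^2
q = 8*0.2*2*0.5/47^2
q = 1.6000 / 2209

7.2431e-04 m/d


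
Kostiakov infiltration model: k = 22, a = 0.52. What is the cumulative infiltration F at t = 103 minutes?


F = k * t^a = 22 * 103^0.52
F = 22 * 11.134619

244.9616 mm


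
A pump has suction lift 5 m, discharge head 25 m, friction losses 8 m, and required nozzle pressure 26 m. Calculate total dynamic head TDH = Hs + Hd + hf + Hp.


TDH = Hs + Hd + hf + Hp = 5 + 25 + 8 + 26 = 64

64 m


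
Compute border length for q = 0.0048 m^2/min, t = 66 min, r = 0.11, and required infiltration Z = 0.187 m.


L = q*t/((1+r)*Z)
L = 0.0048*66/((1+0.11)*0.187)
L = 0.3168/0.20757

1.5262 m


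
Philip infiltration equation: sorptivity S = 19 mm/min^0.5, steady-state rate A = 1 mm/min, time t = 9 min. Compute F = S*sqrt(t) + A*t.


F = S*sqrt(t) + A*t
F = 19*sqrt(9) + 1*9
F = 19*3.000000 + 9

66.0000 mm


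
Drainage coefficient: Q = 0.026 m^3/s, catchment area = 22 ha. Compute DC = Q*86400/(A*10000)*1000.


DC = Q * 86400 / (A * 10000) * 1000
DC = 0.026 * 86400 / (22 * 10000) * 1000
DC = 2246400.0000 / 220000

10.2109 mm/day


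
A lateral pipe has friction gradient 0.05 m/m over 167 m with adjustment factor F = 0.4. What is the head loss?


hf = J * L * F = 0.05 * 167 * 0.4 = 3.3400 m

3.3400 m


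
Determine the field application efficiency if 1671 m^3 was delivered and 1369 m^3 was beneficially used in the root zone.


Ea = V_root / V_field * 100 = 1369 / 1671 * 100 = 81.9270%

81.9270 %


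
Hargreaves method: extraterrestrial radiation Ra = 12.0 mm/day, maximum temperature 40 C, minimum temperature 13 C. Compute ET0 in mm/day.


Tmean = (Tmax + Tmin)/2 = (40 + 13)/2 = 26.5
ET0 = 0.0023 * 12.0 * (26.5 + 17.8) * sqrt(40 - 13)
ET0 = 0.0023 * 12.0 * 44.3 * 5.196152

6.3532 mm/day


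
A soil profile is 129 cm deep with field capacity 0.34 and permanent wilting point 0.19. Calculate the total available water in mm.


AWC = (FC - PWP) * d * 10
AWC = (0.34 - 0.19) * 129 * 10
AWC = 0.1500 * 129 * 10

193.5000 mm


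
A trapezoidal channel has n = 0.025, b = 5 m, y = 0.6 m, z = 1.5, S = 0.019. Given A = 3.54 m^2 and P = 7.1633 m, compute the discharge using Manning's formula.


R = A/P = 3.54/7.1633 = 0.494186
Q = (1/0.025) * 3.54 * 0.494186^(2/3) * 0.019^0.5

12.2002 m^3/s


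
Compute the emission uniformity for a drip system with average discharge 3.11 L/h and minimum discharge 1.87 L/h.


EU = (q_min/q_avg)*100 = (1.87/3.11)*100 = 60.1286%

60.1286 %


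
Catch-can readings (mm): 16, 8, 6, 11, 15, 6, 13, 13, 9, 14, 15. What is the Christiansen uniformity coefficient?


mean = 11.454545 mm
MAD = 3.140496 mm
CU = (1 - 3.140496/11.454545)*100

72.5830 %


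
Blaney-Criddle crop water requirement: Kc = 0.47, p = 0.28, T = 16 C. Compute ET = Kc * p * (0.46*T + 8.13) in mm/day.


ET = Kc * p * (0.46*T + 8.13)
ET = 0.47 * 0.28 * (0.46*16 + 8.13)
ET = 0.47 * 0.28 * 15.4900

2.0385 mm/day


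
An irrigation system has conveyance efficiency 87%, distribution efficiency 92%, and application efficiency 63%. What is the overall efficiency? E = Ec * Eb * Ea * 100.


Ec = 0.87, Eb = 0.92, Ea = 0.63
E = 0.87 * 0.92 * 0.63 * 100 = 50.4252%

50.4252 %


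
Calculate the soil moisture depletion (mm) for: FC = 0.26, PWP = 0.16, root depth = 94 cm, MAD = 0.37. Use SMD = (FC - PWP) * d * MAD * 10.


SMD = (FC - PWP) * d * MAD * 10
SMD = (0.26 - 0.16) * 94 * 0.37 * 10
SMD = 0.1000 * 94 * 0.37 * 10

34.7800 mm


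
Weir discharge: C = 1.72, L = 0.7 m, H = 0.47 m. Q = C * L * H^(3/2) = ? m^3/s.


Q = C * L * H^(3/2) = 1.72 * 0.7 * 0.47^1.5 = 1.72 * 0.7 * 0.322216

0.3879 m^3/s


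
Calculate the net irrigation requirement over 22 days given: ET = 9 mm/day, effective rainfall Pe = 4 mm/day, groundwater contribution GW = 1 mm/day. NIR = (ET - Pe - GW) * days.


Daily deficit = ET - Pe - GW = 9 - 4 - 1 = 4 mm/day
NIR = 4 * 22 = 88 mm

88.0000 mm


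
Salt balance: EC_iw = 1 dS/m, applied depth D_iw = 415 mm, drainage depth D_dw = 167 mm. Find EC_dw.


EC_dw = EC_iw * D_iw / D_dw
EC_dw = 1 * 415 / 167
EC_dw = 415 / 167

2.4850 dS/m


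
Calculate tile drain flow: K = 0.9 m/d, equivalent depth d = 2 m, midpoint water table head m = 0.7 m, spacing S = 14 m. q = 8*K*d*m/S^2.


q = 8*K*d*m/S^2
q = 8*0.9*2*0.7/14^2
q = 10.0800 / 196

0.0514 m/d


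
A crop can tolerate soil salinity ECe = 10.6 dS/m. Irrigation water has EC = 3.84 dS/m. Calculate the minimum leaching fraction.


LR = ECiw / (5*ECe - ECiw)
LR = 3.84 / (5*10.6 - 3.84)
LR = 3.84 / 49.1600

0.0781


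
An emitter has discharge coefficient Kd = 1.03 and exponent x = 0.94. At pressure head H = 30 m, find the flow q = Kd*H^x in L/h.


q = Kd * H^x = 1.03 * 30^0.94 = 1.03 * 24.462114

25.1960 L/h


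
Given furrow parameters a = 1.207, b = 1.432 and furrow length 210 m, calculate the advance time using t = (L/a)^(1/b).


t = (L/a)^(1/b)
t = (210/1.207)^(1/1.432)
t = 173.985087^(1/1.432)

36.6947 min


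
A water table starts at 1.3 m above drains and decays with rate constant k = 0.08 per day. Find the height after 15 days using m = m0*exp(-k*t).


m = m0 * exp(-k*t)
m = 1.3 * exp(-0.08 * 15)
m = 1.3 * exp(-1.2000)

0.3916 m


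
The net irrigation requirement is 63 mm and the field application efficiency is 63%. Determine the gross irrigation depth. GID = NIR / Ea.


Ea = 63% = 0.63
GID = NIR / Ea = 63 / 0.63 = 100.0000 mm

100.0000 mm


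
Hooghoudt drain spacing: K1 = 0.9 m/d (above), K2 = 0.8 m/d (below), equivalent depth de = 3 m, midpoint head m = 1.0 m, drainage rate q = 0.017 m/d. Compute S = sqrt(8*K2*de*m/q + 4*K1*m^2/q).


S^2 = 8*K2*de*m/q + 4*K1*m^2/q
S^2 = 8*0.8*3*1.0/0.017 + 4*0.9*1.0^2/0.017
S = sqrt(1341.1765)

36.6221 m


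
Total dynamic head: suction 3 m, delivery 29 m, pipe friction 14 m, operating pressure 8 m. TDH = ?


TDH = Hs + Hd + hf + Hp = 3 + 29 + 14 + 8 = 54

54 m


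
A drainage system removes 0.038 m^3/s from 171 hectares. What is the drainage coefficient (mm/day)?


DC = Q * 86400 / (A * 10000) * 1000
DC = 0.038 * 86400 / (171 * 10000) * 1000
DC = 3283200.0000 / 1710000

1.9200 mm/day


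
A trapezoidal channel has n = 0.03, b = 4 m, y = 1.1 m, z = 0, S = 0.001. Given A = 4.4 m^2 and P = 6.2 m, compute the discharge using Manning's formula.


R = A/P = 4.4/6.2 = 0.709677
Q = (1/0.03) * 4.4 * 0.709677^(2/3) * 0.001^0.5

3.6901 m^3/s


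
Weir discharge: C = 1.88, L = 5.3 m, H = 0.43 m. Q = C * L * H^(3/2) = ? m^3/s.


Q = C * L * H^(3/2) = 1.88 * 5.3 * 0.43^1.5 = 1.88 * 5.3 * 0.281970

2.8095 m^3/s


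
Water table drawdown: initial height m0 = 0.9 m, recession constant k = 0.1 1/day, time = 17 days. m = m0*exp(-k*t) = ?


m = m0 * exp(-k*t)
m = 0.9 * exp(-0.1 * 17)
m = 0.9 * exp(-1.7000)

0.1644 m


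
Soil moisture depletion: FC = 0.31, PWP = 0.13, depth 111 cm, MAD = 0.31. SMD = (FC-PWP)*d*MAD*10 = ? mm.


SMD = (FC - PWP) * d * MAD * 10
SMD = (0.31 - 0.13) * 111 * 0.31 * 10
SMD = 0.1800 * 111 * 0.31 * 10

61.9380 mm


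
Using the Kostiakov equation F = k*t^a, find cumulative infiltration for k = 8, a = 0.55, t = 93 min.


F = k * t^a = 8 * 93^0.55
F = 8 * 12.096664

96.7733 mm


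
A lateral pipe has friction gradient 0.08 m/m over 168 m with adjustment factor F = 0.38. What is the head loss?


hf = J * L * F = 0.08 * 168 * 0.38 = 5.1072 m

5.1072 m


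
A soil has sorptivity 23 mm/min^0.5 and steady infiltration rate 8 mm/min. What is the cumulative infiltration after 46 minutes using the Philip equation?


F = S*sqrt(t) + A*t
F = 23*sqrt(46) + 8*46
F = 23*6.782330 + 368

523.9936 mm


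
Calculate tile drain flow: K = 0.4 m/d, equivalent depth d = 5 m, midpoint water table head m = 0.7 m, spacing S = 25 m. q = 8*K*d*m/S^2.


q = 8*K*d*m/S^2
q = 8*0.4*5*0.7/25^2
q = 11.2000 / 625

0.0179 m/d


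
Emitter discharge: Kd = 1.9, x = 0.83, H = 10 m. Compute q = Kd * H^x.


q = Kd * H^x = 1.9 * 10^0.83 = 1.9 * 6.760830

12.8456 L/h


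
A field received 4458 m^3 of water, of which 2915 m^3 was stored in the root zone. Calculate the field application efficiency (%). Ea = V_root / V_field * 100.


Ea = V_root / V_field * 100 = 2915 / 4458 * 100 = 65.3881%

65.3881 %


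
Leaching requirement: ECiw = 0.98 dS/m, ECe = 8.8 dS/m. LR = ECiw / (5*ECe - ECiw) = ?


LR = ECiw / (5*ECe - ECiw)
LR = 0.98 / (5*8.8 - 0.98)
LR = 0.98 / 43.0200

0.0228


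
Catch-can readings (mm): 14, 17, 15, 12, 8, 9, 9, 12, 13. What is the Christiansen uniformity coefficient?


mean = 12.111111 mm
MAD = 2.345679 mm
CU = (1 - 2.345679/12.111111)*100

80.6320 %


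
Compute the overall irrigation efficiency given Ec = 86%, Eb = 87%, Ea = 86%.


Ec = 0.86, Eb = 0.87, Ea = 0.86
E = 0.86 * 0.87 * 0.86 * 100 = 64.3452%

64.3452 %


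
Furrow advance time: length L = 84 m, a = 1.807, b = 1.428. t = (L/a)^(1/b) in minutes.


t = (L/a)^(1/b)
t = (84/1.807)^(1/1.428)
t = 46.485888^(1/1.428)

14.7093 min


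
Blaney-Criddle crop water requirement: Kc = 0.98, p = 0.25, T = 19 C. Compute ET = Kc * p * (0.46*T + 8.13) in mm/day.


ET = Kc * p * (0.46*T + 8.13)
ET = 0.98 * 0.25 * (0.46*19 + 8.13)
ET = 0.98 * 0.25 * 16.8700

4.1332 mm/day


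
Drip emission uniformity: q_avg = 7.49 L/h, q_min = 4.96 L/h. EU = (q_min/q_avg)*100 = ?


EU = (q_min/q_avg)*100 = (4.96/7.49)*100 = 66.2216%

66.2216 %


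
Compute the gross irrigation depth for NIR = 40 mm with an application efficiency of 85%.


Ea = 85% = 0.85
GID = NIR / Ea = 40 / 0.85 = 47.0588 mm

47.0588 mm


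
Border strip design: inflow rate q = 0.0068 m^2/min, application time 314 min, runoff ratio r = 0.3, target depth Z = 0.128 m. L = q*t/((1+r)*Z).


L = q*t/((1+r)*Z)
L = 0.0068*314/((1+0.3)*0.128)
L = 2.1352/0.1664

12.8317 m


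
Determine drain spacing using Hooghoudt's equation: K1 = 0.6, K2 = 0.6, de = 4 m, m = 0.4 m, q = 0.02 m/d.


S^2 = 8*K2*de*m/q + 4*K1*m^2/q
S^2 = 8*0.6*4*0.4/0.02 + 4*0.6*0.4^2/0.02
S = sqrt(403.2000)

20.0798 m


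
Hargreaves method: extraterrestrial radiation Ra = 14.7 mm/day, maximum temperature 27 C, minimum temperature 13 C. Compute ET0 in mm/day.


Tmean = (Tmax + Tmin)/2 = (27 + 13)/2 = 20.0
ET0 = 0.0023 * 14.7 * (20.0 + 17.8) * sqrt(27 - 13)
ET0 = 0.0023 * 14.7 * 37.8 * 3.741657

4.7819 mm/day


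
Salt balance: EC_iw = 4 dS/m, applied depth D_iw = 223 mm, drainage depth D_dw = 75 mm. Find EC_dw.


EC_dw = EC_iw * D_iw / D_dw
EC_dw = 4 * 223 / 75
EC_dw = 892 / 75

11.8933 dS/m


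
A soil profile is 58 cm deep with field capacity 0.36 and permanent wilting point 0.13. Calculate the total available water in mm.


AWC = (FC - PWP) * d * 10
AWC = (0.36 - 0.13) * 58 * 10
AWC = 0.2300 * 58 * 10

133.4000 mm


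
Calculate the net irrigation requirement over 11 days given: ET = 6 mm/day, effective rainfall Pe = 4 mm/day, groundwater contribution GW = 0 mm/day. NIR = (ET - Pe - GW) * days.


Daily deficit = ET - Pe - GW = 6 - 4 - 0 = 2 mm/day
NIR = 2 * 11 = 22 mm

22.0000 mm


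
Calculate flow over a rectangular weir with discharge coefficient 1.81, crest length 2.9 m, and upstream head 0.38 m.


Q = C * L * H^(3/2) = 1.81 * 2.9 * 0.38^1.5 = 1.81 * 2.9 * 0.234248

1.2296 m^3/s


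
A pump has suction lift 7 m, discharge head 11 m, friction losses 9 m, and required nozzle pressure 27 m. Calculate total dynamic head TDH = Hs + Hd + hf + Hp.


TDH = Hs + Hd + hf + Hp = 7 + 11 + 9 + 27 = 54

54 m


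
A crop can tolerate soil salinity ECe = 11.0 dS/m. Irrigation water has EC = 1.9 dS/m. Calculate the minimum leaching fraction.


LR = ECiw / (5*ECe - ECiw)
LR = 1.9 / (5*11.0 - 1.9)
LR = 1.9 / 53.1000

0.0358


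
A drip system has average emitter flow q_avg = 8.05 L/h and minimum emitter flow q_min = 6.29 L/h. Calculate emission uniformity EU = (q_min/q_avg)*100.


EU = (q_min/q_avg)*100 = (6.29/8.05)*100 = 78.1366%

78.1366 %


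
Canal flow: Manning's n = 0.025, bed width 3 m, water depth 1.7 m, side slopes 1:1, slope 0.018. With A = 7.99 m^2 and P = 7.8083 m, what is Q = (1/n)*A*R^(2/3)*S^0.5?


R = A/P = 7.99/7.8083 = 1.023270
Q = (1/0.025) * 7.99 * 1.023270^(2/3) * 0.018^0.5

43.5415 m^3/s


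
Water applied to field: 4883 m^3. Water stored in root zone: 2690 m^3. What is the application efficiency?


Ea = V_root / V_field * 100 = 2690 / 4883 * 100 = 55.0891%

55.0891 %


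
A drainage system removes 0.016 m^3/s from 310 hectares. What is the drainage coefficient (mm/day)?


DC = Q * 86400 / (A * 10000) * 1000
DC = 0.016 * 86400 / (310 * 10000) * 1000
DC = 1382400.0000 / 3100000

0.4459 mm/day


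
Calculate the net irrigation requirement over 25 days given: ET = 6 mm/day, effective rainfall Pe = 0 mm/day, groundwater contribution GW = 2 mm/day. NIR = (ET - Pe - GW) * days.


Daily deficit = ET - Pe - GW = 6 - 0 - 2 = 4 mm/day
NIR = 4 * 25 = 100 mm

100.0000 mm


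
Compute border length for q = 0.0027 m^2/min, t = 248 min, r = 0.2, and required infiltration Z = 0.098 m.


L = q*t/((1+r)*Z)
L = 0.0027*248/((1+0.2)*0.098)
L = 0.6696/0.1176

5.6939 m


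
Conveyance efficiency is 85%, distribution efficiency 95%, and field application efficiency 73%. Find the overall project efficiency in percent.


Ec = 0.85, Eb = 0.95, Ea = 0.73
E = 0.85 * 0.95 * 0.73 * 100 = 58.9475%

58.9475 %


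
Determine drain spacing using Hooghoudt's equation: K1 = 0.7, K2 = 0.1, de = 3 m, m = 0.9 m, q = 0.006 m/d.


S^2 = 8*K2*de*m/q + 4*K1*m^2/q
S^2 = 8*0.1*3*0.9/0.006 + 4*0.7*0.9^2/0.006
S = sqrt(738.0000)

27.1662 m


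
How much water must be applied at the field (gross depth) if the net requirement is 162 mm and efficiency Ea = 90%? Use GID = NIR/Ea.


Ea = 90% = 0.9
GID = NIR / Ea = 162 / 0.9 = 180.0000 mm

180.0000 mm


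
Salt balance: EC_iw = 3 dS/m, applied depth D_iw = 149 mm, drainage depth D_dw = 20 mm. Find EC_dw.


EC_dw = EC_iw * D_iw / D_dw
EC_dw = 3 * 149 / 20
EC_dw = 447 / 20

22.3500 dS/m


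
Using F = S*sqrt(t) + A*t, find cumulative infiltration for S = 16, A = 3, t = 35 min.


F = S*sqrt(t) + A*t
F = 16*sqrt(35) + 3*35
F = 16*5.916080 + 105

199.6573 mm


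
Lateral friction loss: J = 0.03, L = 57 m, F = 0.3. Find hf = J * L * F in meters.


hf = J * L * F = 0.03 * 57 * 0.3 = 0.5130 m

0.5130 m


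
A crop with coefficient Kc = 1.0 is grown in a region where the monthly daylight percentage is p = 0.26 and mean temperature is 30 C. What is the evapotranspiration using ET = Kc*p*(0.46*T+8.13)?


ET = Kc * p * (0.46*T + 8.13)
ET = 1.0 * 0.26 * (0.46*30 + 8.13)
ET = 1.0 * 0.26 * 21.9300

5.7018 mm/day


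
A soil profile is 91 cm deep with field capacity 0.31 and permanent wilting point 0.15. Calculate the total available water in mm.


AWC = (FC - PWP) * d * 10
AWC = (0.31 - 0.15) * 91 * 10
AWC = 0.1600 * 91 * 10

145.6000 mm


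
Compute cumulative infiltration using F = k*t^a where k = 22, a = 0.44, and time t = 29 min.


F = k * t^a = 22 * 29^0.44
F = 22 * 4.400025

96.8006 mm


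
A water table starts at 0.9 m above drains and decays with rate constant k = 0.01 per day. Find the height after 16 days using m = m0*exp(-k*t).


m = m0 * exp(-k*t)
m = 0.9 * exp(-0.01 * 16)
m = 0.9 * exp(-0.1600)

0.7669 m


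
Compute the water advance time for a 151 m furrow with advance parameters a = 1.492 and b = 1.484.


t = (L/a)^(1/b)
t = (151/1.492)^(1/1.484)
t = 101.206434^(1/1.484)

22.4501 min


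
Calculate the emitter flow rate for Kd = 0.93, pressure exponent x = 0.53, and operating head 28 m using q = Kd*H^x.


q = Kd * H^x = 0.93 * 28^0.53 = 0.93 * 5.847817

5.4385 L/h


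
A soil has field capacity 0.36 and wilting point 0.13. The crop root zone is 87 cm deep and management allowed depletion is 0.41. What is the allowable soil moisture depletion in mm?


SMD = (FC - PWP) * d * MAD * 10
SMD = (0.36 - 0.13) * 87 * 0.41 * 10
SMD = 0.2300 * 87 * 0.41 * 10

82.0410 mm


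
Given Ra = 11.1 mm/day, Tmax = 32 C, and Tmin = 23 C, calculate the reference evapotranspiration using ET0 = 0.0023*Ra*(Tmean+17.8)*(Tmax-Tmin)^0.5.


Tmean = (Tmax + Tmin)/2 = (32 + 23)/2 = 27.5
ET0 = 0.0023 * 11.1 * (27.5 + 17.8) * sqrt(32 - 23)
ET0 = 0.0023 * 11.1 * 45.3 * 3.000000

3.4695 mm/day


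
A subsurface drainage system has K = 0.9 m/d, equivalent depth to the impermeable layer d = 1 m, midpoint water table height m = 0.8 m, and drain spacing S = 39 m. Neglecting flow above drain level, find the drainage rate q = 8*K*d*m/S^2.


q = 8*K*d*m/S^2
q = 8*0.9*1*0.8/39^2
q = 5.7600 / 1521

0.0038 m/d


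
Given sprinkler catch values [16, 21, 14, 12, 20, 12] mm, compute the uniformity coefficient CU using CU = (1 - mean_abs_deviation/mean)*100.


mean = 15.833333 mm
MAD = 3.166667 mm
CU = (1 - 3.166667/15.833333)*100

80.0000 %


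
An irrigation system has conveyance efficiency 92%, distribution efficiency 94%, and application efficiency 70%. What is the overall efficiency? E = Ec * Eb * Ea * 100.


Ec = 0.92, Eb = 0.94, Ea = 0.7
E = 0.92 * 0.94 * 0.7 * 100 = 60.5360%

60.5360 %


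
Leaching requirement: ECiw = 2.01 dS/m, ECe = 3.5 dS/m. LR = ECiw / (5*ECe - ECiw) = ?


LR = ECiw / (5*ECe - ECiw)
LR = 2.01 / (5*3.5 - 2.01)
LR = 2.01 / 15.4900

0.1298


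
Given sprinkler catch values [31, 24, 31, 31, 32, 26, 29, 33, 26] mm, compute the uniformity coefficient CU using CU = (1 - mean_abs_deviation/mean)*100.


mean = 29.222222 mm
MAD = 2.641975 mm
CU = (1 - 2.641975/29.222222)*100

90.9590 %


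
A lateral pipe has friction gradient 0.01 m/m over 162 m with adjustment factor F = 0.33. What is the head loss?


hf = J * L * F = 0.01 * 162 * 0.33 = 0.5346 m

0.5346 m


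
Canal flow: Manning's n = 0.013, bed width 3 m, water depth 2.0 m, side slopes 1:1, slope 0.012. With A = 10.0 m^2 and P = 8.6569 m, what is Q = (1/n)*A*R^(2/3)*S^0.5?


R = A/P = 10.0/8.6569 = 1.155148
Q = (1/0.013) * 10.0 * 1.155148^(2/3) * 0.012^0.5

92.7696 m^3/s


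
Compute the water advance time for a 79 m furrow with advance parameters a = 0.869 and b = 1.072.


t = (L/a)^(1/b)
t = (79/0.869)^(1/1.072)
t = 90.909091^(1/1.072)

67.1520 min


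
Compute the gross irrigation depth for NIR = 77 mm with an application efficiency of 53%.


Ea = 53% = 0.53
GID = NIR / Ea = 77 / 0.53 = 145.2830 mm

145.2830 mm


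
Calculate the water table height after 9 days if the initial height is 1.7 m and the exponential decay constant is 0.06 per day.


m = m0 * exp(-k*t)
m = 1.7 * exp(-0.06 * 9)
m = 1.7 * exp(-0.5400)

0.9907 m


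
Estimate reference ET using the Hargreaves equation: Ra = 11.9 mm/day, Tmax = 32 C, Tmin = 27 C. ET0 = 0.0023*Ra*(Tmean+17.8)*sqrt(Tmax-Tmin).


Tmean = (Tmax + Tmin)/2 = (32 + 27)/2 = 29.5
ET0 = 0.0023 * 11.9 * (29.5 + 17.8) * sqrt(32 - 27)
ET0 = 0.0023 * 11.9 * 47.3 * 2.236068

2.8948 mm/day


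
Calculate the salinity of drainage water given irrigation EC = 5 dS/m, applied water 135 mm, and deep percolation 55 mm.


EC_dw = EC_iw * D_iw / D_dw
EC_dw = 5 * 135 / 55
EC_dw = 675 / 55

12.2727 dS/m


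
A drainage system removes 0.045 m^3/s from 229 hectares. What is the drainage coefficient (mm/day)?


DC = Q * 86400 / (A * 10000) * 1000
DC = 0.045 * 86400 / (229 * 10000) * 1000
DC = 3888000.0000 / 2290000

1.6978 mm/day


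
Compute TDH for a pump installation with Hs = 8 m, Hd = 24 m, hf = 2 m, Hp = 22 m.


TDH = Hs + Hd + hf + Hp = 8 + 24 + 2 + 22 = 56

56 m


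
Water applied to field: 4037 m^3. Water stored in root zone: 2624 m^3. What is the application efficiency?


Ea = V_root / V_field * 100 = 2624 / 4037 * 100 = 64.9988%

64.9988 %


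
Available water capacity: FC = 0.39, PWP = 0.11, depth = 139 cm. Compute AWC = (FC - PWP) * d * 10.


AWC = (FC - PWP) * d * 10
AWC = (0.39 - 0.11) * 139 * 10
AWC = 0.2800 * 139 * 10

389.2000 mm


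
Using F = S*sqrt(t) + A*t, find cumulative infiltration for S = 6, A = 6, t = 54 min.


F = S*sqrt(t) + A*t
F = 6*sqrt(54) + 6*54
F = 6*7.348469 + 324

368.0908 mm


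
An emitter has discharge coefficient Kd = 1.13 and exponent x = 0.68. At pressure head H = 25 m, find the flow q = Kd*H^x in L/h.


q = Kd * H^x = 1.13 * 25^0.68 = 1.13 * 8.924815

10.0850 L/h


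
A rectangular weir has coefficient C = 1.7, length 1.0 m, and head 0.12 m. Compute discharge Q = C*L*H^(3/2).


Q = C * L * H^(3/2) = 1.7 * 1.0 * 0.12^1.5 = 1.7 * 1.0 * 0.041569

0.0707 m^3/s


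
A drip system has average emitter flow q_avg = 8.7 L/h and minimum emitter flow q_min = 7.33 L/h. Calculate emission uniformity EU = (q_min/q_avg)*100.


EU = (q_min/q_avg)*100 = (7.33/8.7)*100 = 84.2529%

84.2529 %


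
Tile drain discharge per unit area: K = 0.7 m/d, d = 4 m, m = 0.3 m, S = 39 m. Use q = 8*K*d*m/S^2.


q = 8*K*d*m/S^2
q = 8*0.7*4*0.3/39^2
q = 6.7200 / 1521

0.0044 m/d


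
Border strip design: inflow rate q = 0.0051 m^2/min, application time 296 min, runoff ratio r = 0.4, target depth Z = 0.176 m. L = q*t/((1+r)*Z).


L = q*t/((1+r)*Z)
L = 0.0051*296/((1+0.4)*0.176)
L = 1.5096/0.2464

6.1266 m


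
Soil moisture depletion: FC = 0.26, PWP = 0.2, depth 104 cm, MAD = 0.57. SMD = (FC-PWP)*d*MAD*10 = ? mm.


SMD = (FC - PWP) * d * MAD * 10
SMD = (0.26 - 0.2) * 104 * 0.57 * 10
SMD = 0.0600 * 104 * 0.57 * 10

35.5680 mm


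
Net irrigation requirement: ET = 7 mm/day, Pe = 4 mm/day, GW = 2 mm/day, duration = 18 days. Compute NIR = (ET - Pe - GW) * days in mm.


Daily deficit = ET - Pe - GW = 7 - 4 - 2 = 1 mm/day
NIR = 1 * 18 = 18 mm

18.0000 mm


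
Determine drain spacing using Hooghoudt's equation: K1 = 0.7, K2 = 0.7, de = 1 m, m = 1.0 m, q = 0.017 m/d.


S^2 = 8*K2*de*m/q + 4*K1*m^2/q
S^2 = 8*0.7*1*1.0/0.017 + 4*0.7*1.0^2/0.017
S = sqrt(494.1176)

22.2288 m


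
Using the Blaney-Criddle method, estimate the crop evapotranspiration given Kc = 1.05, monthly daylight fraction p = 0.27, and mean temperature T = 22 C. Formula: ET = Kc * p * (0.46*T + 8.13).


ET = Kc * p * (0.46*T + 8.13)
ET = 1.05 * 0.27 * (0.46*22 + 8.13)
ET = 1.05 * 0.27 * 18.2500

5.1739 mm/day


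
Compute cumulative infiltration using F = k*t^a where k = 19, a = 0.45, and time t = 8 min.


F = k * t^a = 19 * 8^0.45
F = 19 * 2.549121

48.4333 mm


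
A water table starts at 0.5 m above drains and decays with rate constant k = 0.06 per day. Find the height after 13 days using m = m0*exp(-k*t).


m = m0 * exp(-k*t)
m = 0.5 * exp(-0.06 * 13)
m = 0.5 * exp(-0.7800)

0.2292 m


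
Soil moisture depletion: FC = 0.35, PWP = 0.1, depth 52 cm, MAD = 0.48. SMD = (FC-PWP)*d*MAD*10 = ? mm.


SMD = (FC - PWP) * d * MAD * 10
SMD = (0.35 - 0.1) * 52 * 0.48 * 10
SMD = 0.2500 * 52 * 0.48 * 10

62.4000 mm


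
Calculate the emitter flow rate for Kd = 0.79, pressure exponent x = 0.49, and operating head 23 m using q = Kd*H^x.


q = Kd * H^x = 0.79 * 23^0.49 = 0.79 * 4.647792

3.6718 L/h


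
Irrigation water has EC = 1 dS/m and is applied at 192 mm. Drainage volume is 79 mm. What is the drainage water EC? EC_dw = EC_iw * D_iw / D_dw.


EC_dw = EC_iw * D_iw / D_dw
EC_dw = 1 * 192 / 79
EC_dw = 192 / 79

2.4304 dS/m


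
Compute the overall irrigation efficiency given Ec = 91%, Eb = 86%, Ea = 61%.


Ec = 0.91, Eb = 0.86, Ea = 0.61
E = 0.91 * 0.86 * 0.61 * 100 = 47.7386%

47.7386 %


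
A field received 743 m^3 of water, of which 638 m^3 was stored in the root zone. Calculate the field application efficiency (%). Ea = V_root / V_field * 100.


Ea = V_root / V_field * 100 = 638 / 743 * 100 = 85.8681%

85.8681 %


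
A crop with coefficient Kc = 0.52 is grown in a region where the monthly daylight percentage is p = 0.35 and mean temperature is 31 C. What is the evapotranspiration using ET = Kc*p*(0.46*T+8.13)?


ET = Kc * p * (0.46*T + 8.13)
ET = 0.52 * 0.35 * (0.46*31 + 8.13)
ET = 0.52 * 0.35 * 22.3900

4.0750 mm/day


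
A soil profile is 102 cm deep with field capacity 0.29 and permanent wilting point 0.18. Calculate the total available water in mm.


AWC = (FC - PWP) * d * 10
AWC = (0.29 - 0.18) * 102 * 10
AWC = 0.1100 * 102 * 10

112.2000 mm


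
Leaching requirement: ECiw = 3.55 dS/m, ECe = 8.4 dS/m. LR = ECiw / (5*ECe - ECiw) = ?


LR = ECiw / (5*ECe - ECiw)
LR = 3.55 / (5*8.4 - 3.55)
LR = 3.55 / 38.4500

0.0923


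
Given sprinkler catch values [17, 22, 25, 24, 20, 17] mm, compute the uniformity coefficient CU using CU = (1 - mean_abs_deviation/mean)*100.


mean = 20.833333 mm
MAD = 2.833333 mm
CU = (1 - 2.833333/20.833333)*100

86.4000 %


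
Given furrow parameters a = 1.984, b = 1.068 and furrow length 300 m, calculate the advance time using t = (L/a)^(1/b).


t = (L/a)^(1/b)
t = (300/1.984)^(1/1.068)
t = 151.209677^(1/1.068)

109.8512 min


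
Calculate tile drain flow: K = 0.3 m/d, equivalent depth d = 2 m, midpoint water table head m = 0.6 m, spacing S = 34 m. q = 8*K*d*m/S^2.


q = 8*K*d*m/S^2
q = 8*0.3*2*0.6/34^2
q = 2.8800 / 1156

0.0025 m/d


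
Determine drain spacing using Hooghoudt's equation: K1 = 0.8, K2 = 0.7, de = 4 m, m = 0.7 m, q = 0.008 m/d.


S^2 = 8*K2*de*m/q + 4*K1*m^2/q
S^2 = 8*0.7*4*0.7/0.008 + 4*0.8*0.7^2/0.008
S = sqrt(2156.0000)

46.4327 m


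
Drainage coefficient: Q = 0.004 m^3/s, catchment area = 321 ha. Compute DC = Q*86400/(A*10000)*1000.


DC = Q * 86400 / (A * 10000) * 1000
DC = 0.004 * 86400 / (321 * 10000) * 1000
DC = 345600.0000 / 3210000

0.1077 mm/day


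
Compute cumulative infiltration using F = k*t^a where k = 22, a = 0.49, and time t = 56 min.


F = k * t^a = 22 * 56^0.49
F = 22 * 7.188067

158.1375 mm


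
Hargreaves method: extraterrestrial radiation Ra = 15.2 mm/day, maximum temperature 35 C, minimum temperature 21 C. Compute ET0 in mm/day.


Tmean = (Tmax + Tmin)/2 = (35 + 21)/2 = 28.0
ET0 = 0.0023 * 15.2 * (28.0 + 17.8) * sqrt(35 - 21)
ET0 = 0.0023 * 15.2 * 45.8 * 3.741657

5.9910 mm/day


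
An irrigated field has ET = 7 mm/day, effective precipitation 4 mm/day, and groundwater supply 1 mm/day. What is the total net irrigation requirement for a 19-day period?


Daily deficit = ET - Pe - GW = 7 - 4 - 1 = 2 mm/day
NIR = 2 * 19 = 38 mm

38.0000 mm


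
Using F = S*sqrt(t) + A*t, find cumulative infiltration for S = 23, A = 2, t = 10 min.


F = S*sqrt(t) + A*t
F = 23*sqrt(10) + 2*10
F = 23*3.162278 + 20

92.7324 mm


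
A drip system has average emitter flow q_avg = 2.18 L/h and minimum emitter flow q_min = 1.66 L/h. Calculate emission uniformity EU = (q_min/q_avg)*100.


EU = (q_min/q_avg)*100 = (1.66/2.18)*100 = 76.1468%

76.1468 %


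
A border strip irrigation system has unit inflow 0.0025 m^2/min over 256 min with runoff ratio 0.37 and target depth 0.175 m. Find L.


L = q*t/((1+r)*Z)
L = 0.0025*256/((1+0.37)*0.175)
L = 0.64/0.23975

2.6694 m


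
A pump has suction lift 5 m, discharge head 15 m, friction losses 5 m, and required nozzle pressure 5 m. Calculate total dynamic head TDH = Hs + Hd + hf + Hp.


TDH = Hs + Hd + hf + Hp = 5 + 15 + 5 + 5 = 30

30 m


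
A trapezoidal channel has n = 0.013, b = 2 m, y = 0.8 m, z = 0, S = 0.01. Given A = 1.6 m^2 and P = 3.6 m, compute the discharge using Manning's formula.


R = A/P = 1.6/3.6 = 0.444444
Q = (1/0.013) * 1.6 * 0.444444^(2/3) * 0.01^0.5

7.1678 m^3/s


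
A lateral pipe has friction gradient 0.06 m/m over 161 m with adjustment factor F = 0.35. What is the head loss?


hf = J * L * F = 0.06 * 161 * 0.35 = 3.3810 m

3.3810 m


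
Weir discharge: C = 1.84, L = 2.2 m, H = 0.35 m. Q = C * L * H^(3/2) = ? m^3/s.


Q = C * L * H^(3/2) = 1.84 * 2.2 * 0.35^1.5 = 1.84 * 2.2 * 0.207063

0.8382 m^3/s


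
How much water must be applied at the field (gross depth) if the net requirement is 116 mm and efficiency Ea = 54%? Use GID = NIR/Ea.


Ea = 54% = 0.54
GID = NIR / Ea = 116 / 0.54 = 214.8148 mm

214.8148 mm


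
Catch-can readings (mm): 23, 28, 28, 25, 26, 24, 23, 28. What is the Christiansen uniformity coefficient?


mean = 25.625000 mm
MAD = 1.875000 mm
CU = (1 - 1.875000/25.625000)*100

92.6829 %


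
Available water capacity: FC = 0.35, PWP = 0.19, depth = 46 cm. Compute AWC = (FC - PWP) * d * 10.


AWC = (FC - PWP) * d * 10
AWC = (0.35 - 0.19) * 46 * 10
AWC = 0.1600 * 46 * 10

73.6000 mm


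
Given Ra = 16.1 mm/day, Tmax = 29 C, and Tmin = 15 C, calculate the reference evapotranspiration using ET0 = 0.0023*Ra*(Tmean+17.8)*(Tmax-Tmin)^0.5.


Tmean = (Tmax + Tmin)/2 = (29 + 15)/2 = 22.0
ET0 = 0.0023 * 16.1 * (22.0 + 17.8) * sqrt(29 - 15)
ET0 = 0.0023 * 16.1 * 39.8 * 3.741657

5.5144 mm/day


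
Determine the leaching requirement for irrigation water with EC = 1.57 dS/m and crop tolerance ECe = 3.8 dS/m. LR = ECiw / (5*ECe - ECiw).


LR = ECiw / (5*ECe - ECiw)
LR = 1.57 / (5*3.8 - 1.57)
LR = 1.57 / 17.4300

0.0901


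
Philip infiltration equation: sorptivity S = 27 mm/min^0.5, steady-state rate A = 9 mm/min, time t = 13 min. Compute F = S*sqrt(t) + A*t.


F = S*sqrt(t) + A*t
F = 27*sqrt(13) + 9*13
F = 27*3.605551 + 117

214.3499 mm


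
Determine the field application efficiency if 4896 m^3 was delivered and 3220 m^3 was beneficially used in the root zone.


Ea = V_root / V_field * 100 = 3220 / 4896 * 100 = 65.7680%

65.7680 %


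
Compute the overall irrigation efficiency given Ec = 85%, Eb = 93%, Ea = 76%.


Ec = 0.85, Eb = 0.93, Ea = 0.76
E = 0.85 * 0.93 * 0.76 * 100 = 60.0780%

60.0780 %


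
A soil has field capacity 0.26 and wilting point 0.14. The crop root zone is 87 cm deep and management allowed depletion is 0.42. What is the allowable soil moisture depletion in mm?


SMD = (FC - PWP) * d * MAD * 10
SMD = (0.26 - 0.14) * 87 * 0.42 * 10
SMD = 0.1200 * 87 * 0.42 * 10

43.8480 mm


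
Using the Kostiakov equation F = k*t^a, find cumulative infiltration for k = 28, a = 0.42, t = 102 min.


F = k * t^a = 28 * 102^0.42
F = 28 * 6.976090

195.3305 mm


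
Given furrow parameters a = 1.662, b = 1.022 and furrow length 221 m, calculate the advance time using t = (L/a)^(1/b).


t = (L/a)^(1/b)
t = (221/1.662)^(1/1.022)
t = 132.972323^(1/1.022)

119.6863 min


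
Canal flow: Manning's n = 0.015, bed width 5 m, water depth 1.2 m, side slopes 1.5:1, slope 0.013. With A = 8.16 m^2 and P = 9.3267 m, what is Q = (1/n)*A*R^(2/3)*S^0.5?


R = A/P = 8.16/9.3267 = 0.874908
Q = (1/0.015) * 8.16 * 0.874908^(2/3) * 0.013^0.5

56.7386 m^3/s


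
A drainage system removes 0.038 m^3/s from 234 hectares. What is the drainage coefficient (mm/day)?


DC = Q * 86400 / (A * 10000) * 1000
DC = 0.038 * 86400 / (234 * 10000) * 1000
DC = 3283200.0000 / 2340000

1.4031 mm/day


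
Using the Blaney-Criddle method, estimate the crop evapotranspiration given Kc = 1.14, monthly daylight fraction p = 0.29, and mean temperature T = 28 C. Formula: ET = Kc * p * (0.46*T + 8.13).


ET = Kc * p * (0.46*T + 8.13)
ET = 1.14 * 0.29 * (0.46*28 + 8.13)
ET = 1.14 * 0.29 * 21.0100

6.9459 mm/day


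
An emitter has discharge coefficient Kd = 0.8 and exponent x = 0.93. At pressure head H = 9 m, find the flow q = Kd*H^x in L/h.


q = Kd * H^x = 0.8 * 9^0.93 = 0.8 * 7.716947

6.1736 L/h


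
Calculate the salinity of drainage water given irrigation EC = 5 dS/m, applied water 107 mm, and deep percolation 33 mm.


EC_dw = EC_iw * D_iw / D_dw
EC_dw = 5 * 107 / 33
EC_dw = 535 / 33

16.2121 dS/m


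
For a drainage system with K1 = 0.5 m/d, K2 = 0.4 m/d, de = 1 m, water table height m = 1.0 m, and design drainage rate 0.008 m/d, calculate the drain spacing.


S^2 = 8*K2*de*m/q + 4*K1*m^2/q
S^2 = 8*0.4*1*1.0/0.008 + 4*0.5*1.0^2/0.008
S = sqrt(650.0000)

25.4951 m


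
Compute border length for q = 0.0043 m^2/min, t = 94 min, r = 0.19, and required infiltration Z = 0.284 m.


L = q*t/((1+r)*Z)
L = 0.0043*94/((1+0.19)*0.284)
L = 0.4042/0.33796

1.1960 m


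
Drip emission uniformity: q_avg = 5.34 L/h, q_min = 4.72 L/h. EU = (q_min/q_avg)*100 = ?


EU = (q_min/q_avg)*100 = (4.72/5.34)*100 = 88.3895%

88.3895 %


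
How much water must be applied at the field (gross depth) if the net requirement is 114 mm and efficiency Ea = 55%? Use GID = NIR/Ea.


Ea = 55% = 0.55
GID = NIR / Ea = 114 / 0.55 = 207.2727 mm

207.2727 mm


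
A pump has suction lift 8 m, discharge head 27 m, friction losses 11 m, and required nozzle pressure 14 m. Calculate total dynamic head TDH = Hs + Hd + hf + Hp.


TDH = Hs + Hd + hf + Hp = 8 + 27 + 11 + 14 = 60

60 m


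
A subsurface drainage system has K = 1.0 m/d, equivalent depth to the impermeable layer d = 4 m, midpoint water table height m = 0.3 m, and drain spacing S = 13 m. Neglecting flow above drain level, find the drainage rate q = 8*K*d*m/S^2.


q = 8*K*d*m/S^2
q = 8*1.0*4*0.3/13^2
q = 9.6000 / 169

0.0568 m/d


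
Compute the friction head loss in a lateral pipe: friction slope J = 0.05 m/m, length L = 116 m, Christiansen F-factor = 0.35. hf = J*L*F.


hf = J * L * F = 0.05 * 116 * 0.35 = 2.0300 m

2.0300 m


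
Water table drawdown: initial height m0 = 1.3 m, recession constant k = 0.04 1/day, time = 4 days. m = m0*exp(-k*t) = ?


m = m0 * exp(-k*t)
m = 1.3 * exp(-0.04 * 4)
m = 1.3 * exp(-0.1600)

1.1078 m


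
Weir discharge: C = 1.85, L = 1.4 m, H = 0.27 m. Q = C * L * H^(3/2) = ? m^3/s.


Q = C * L * H^(3/2) = 1.85 * 1.4 * 0.27^1.5 = 1.85 * 1.4 * 0.140296

0.3634 m^3/s


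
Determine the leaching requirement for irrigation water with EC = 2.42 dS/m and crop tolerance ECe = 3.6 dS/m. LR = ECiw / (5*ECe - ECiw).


LR = ECiw / (5*ECe - ECiw)
LR = 2.42 / (5*3.6 - 2.42)
LR = 2.42 / 15.5800

0.1553


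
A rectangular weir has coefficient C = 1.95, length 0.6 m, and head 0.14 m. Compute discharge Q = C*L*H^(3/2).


Q = C * L * H^(3/2) = 1.95 * 0.6 * 0.14^1.5 = 1.95 * 0.6 * 0.052383

0.0613 m^3/s


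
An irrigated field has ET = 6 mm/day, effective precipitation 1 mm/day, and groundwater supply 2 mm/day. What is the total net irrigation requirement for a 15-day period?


Daily deficit = ET - Pe - GW = 6 - 1 - 2 = 3 mm/day
NIR = 3 * 15 = 45 mm

45.0000 mm


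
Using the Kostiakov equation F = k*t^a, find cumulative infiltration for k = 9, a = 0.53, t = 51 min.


F = k * t^a = 9 * 51^0.53
F = 9 * 8.035487

72.3194 mm


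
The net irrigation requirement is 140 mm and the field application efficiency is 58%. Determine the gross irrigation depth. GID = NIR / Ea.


Ea = 58% = 0.58
GID = NIR / Ea = 140 / 0.58 = 241.3793 mm

241.3793 mm


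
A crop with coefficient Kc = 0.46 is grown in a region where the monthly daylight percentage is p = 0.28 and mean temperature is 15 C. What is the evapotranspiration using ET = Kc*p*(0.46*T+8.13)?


ET = Kc * p * (0.46*T + 8.13)
ET = 0.46 * 0.28 * (0.46*15 + 8.13)
ET = 0.46 * 0.28 * 15.0300

1.9359 mm/day


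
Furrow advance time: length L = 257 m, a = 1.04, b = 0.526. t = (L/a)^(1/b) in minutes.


t = (L/a)^(1/b)
t = (257/1.04)^(1/0.526)
t = 247.115385^(1/0.526)

35419.2315 min


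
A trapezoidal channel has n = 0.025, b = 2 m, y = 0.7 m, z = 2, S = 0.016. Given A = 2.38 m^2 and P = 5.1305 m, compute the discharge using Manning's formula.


R = A/P = 2.38/5.1305 = 0.463892
Q = (1/0.025) * 2.38 * 0.463892^(2/3) * 0.016^0.5

7.2162 m^3/s


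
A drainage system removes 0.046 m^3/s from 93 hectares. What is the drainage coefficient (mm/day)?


DC = Q * 86400 / (A * 10000) * 1000
DC = 0.046 * 86400 / (93 * 10000) * 1000
DC = 3974400.0000 / 930000

4.2735 mm/day


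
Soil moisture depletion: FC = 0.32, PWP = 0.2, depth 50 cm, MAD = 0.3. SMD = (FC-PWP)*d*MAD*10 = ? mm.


SMD = (FC - PWP) * d * MAD * 10
SMD = (0.32 - 0.2) * 50 * 0.3 * 10
SMD = 0.1200 * 50 * 0.3 * 10

18.0000 mm


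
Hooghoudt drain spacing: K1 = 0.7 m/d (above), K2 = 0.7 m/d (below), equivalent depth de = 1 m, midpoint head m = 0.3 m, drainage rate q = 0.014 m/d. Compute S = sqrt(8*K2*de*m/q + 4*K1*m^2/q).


S^2 = 8*K2*de*m/q + 4*K1*m^2/q
S^2 = 8*0.7*1*0.3/0.014 + 4*0.7*0.3^2/0.014
S = sqrt(138.0000)

11.7473 m


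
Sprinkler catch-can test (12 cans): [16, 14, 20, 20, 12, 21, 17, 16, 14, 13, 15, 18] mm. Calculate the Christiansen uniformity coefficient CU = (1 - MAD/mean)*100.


mean = 16.333333 mm
MAD = 2.388889 mm
CU = (1 - 2.388889/16.333333)*100

85.3741 %


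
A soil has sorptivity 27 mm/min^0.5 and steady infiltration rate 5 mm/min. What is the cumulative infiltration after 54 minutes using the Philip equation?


F = S*sqrt(t) + A*t
F = 27*sqrt(54) + 5*54
F = 27*7.348469 + 270

468.4087 mm


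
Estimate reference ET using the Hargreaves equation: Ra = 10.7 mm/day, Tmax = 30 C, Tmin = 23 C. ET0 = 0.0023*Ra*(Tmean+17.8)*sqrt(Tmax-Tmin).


Tmean = (Tmax + Tmin)/2 = (30 + 23)/2 = 26.5
ET0 = 0.0023 * 10.7 * (26.5 + 17.8) * sqrt(30 - 23)
ET0 = 0.0023 * 10.7 * 44.3 * 2.645751

2.8845 mm/day


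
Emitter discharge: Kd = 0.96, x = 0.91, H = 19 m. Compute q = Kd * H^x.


q = Kd * H^x = 0.96 * 19^0.91 = 0.96 * 14.576920

13.9938 L/h


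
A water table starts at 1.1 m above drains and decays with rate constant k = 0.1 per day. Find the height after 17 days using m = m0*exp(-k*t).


m = m0 * exp(-k*t)
m = 1.1 * exp(-0.1 * 17)
m = 1.1 * exp(-1.7000)

0.2010 m


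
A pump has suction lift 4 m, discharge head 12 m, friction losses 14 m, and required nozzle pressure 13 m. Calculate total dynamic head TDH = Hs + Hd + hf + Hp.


TDH = Hs + Hd + hf + Hp = 4 + 12 + 14 + 13 = 43

43 m


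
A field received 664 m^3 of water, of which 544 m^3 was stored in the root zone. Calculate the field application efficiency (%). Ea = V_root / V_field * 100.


Ea = V_root / V_field * 100 = 544 / 664 * 100 = 81.9277%

81.9277 %


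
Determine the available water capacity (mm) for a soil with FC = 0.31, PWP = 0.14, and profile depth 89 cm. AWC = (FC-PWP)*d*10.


AWC = (FC - PWP) * d * 10
AWC = (0.31 - 0.14) * 89 * 10
AWC = 0.1700 * 89 * 10

151.3000 mm


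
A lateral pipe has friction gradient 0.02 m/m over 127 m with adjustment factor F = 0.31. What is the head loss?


hf = J * L * F = 0.02 * 127 * 0.31 = 0.7874 m

0.7874 m


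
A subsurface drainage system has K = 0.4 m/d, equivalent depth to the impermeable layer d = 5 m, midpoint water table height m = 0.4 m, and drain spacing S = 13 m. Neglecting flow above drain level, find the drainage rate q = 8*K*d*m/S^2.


q = 8*K*d*m/S^2
q = 8*0.4*5*0.4/13^2
q = 6.4000 / 169

0.0379 m/d


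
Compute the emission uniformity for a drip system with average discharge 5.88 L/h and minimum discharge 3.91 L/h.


EU = (q_min/q_avg)*100 = (3.91/5.88)*100 = 66.4966%

66.4966 %


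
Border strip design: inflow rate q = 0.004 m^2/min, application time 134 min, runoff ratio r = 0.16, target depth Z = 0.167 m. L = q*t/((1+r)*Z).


L = q*t/((1+r)*Z)
L = 0.004*134/((1+0.16)*0.167)
L = 0.536/0.19372

2.7669 m
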